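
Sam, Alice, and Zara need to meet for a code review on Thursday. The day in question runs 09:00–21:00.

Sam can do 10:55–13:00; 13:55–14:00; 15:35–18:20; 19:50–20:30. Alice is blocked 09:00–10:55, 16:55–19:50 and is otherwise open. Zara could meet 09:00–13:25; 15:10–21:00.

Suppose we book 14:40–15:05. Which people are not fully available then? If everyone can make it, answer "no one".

Sam free: 10:55-13:00, 13:55-14:00, 15:35-18:20, 19:50-20:30.
Alice free: 10:55-16:55, 19:50-21:00 (invert busy blocks within the working day).
Zara free: 09:00-13:25, 15:10-21:00.
Sam: not fully free for 14:40-15:05. Alice: free for 14:40-15:05. Zara: not fully free for 14:40-15:05.

Sam, Zara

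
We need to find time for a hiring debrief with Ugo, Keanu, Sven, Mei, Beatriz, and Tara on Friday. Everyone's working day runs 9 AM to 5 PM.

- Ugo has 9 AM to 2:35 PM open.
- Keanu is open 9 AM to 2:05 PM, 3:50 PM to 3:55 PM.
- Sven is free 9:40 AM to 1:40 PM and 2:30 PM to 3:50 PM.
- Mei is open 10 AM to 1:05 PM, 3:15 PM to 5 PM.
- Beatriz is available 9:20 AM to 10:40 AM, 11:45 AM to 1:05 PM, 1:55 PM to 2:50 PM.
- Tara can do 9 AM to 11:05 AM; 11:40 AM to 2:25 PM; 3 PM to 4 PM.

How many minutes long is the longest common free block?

80

Ugo ∩ Keanu: 09:00-14:05.
Ugo ∩ Keanu ∩ Sven: 09:40-13:40.
Ugo ∩ Keanu ∩ Sven ∩ Mei: 10:00-13:05.
Ugo ∩ Keanu ∩ Sven ∩ Mei ∩ Beatriz: 10:00-10:40, 11:45-13:05.
Ugo ∩ Keanu ∩ Sven ∩ Mei ∩ Beatriz ∩ Tara: 10:00-10:40, 11:45-13:05.
So the common availability across everyone is 10:00-10:40, 11:45-13:05.
The longest is 11:45-13:05 at 80 minutes.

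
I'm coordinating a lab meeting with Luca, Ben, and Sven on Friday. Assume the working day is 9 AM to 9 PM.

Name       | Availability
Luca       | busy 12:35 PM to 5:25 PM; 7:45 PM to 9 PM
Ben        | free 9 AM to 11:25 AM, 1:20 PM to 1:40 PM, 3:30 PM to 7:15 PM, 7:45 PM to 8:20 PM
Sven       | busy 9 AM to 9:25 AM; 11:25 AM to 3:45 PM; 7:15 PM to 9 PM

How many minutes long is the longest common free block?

Luca free: 09:00-12:35, 17:25-19:45 (invert busy blocks within the working day).
Ben free: 09:00-11:25, 13:20-13:40, 15:30-19:15, 19:45-20:20.
Sven free: 09:25-11:25, 15:45-19:15 (invert busy blocks within the working day).
Luca ∩ Ben: 09:00-11:25, 17:25-19:15.
Luca ∩ Ben ∩ Sven: 09:25-11:25, 17:25-19:15.
The longest is 09:25-11:25 at 120 minutes.

120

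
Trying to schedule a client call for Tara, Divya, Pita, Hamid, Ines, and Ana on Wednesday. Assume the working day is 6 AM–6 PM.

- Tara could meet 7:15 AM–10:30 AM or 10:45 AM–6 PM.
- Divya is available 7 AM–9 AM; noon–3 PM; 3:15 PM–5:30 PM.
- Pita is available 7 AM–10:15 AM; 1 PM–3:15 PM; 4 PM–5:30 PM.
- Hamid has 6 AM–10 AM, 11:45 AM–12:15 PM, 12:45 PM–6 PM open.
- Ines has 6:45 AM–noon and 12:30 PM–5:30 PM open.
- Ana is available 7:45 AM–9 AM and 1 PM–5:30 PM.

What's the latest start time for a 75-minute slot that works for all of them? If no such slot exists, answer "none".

Tara ∩ Divya: 07:15-09:00, 12:00-15:00, 15:15-17:30.
Tara ∩ Divya ∩ Pita: 07:15-09:00, 13:00-15:00, 16:00-17:30.
Tara ∩ Divya ∩ Pita ∩ Hamid: 07:15-09:00, 13:00-15:00, 16:00-17:30.
Tara ∩ Divya ∩ Pita ∩ Hamid ∩ Ines: 07:15-09:00, 13:00-15:00, 16:00-17:30.
Tara ∩ Divya ∩ Pita ∩ Hamid ∩ Ines ∩ Ana: 07:45-09:00, 13:00-15:00, 16:00-17:30.
The last common window of at least 75 minutes is 16:00-17:30; a 75-minute meeting can start as late as 16:15 and still end by 17:30.

16:15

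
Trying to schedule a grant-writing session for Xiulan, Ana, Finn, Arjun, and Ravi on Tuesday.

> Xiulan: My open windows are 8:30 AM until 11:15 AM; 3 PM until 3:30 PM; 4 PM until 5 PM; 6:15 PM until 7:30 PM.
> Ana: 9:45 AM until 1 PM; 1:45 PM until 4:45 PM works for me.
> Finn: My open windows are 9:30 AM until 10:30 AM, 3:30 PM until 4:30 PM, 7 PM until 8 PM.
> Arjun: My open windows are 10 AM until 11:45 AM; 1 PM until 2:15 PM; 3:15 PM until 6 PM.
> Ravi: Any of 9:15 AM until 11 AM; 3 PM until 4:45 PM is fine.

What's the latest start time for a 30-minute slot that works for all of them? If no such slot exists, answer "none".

16:00

Xiulan ∩ Ana: 09:45-11:15, 15:00-15:30, 16:00-16:45.
Xiulan ∩ Ana ∩ Finn: 09:45-10:30, 16:00-16:30.
Xiulan ∩ Ana ∩ Finn ∩ Arjun: 10:00-10:30, 16:00-16:30.
Xiulan ∩ Ana ∩ Finn ∩ Arjun ∩ Ravi: 10:00-10:30, 16:00-16:30.
So the common availability across everyone is 10:00-10:30, 16:00-16:30.
The last common window of at least 30 minutes is 16:00-16:30; a 30-minute meeting can start as late as 16:00 and still end by 16:30.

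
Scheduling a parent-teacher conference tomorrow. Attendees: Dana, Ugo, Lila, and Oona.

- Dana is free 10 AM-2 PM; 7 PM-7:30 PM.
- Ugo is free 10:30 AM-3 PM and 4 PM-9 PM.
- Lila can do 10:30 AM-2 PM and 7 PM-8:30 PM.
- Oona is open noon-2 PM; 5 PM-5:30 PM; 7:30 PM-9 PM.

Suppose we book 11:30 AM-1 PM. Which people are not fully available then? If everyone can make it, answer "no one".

Oona

Dana: free for 11:30-13:00. Ugo: free for 11:30-13:00. Lila: free for 11:30-13:00. Oona: not fully free for 11:30-13:00.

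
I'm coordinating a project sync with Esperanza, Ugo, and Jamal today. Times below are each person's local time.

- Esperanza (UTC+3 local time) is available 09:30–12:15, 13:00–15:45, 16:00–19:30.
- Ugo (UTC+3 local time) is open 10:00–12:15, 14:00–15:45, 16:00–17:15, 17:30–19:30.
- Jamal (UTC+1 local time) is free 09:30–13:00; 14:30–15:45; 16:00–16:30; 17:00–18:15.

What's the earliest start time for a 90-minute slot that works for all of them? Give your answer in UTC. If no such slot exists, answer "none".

none

Esperanza in UTC: 06:30-09:15, 10:00-12:45, 13:00-16:30 (subtract 3h to convert from UTC+3).
Ugo in UTC: 07:00-09:15, 11:00-12:45, 13:00-14:15, 14:30-16:30 (subtract 3h to convert from UTC+3).
Jamal in UTC: 08:30-12:00, 13:30-14:45, 15:00-15:30, 16:00-17:15 (subtract 1h to convert from UTC+1).
Esperanza ∩ Ugo: 07:00-09:15, 11:00-12:45, 13:00-14:15, 14:30-16:30.
Esperanza ∩ Ugo ∩ Jamal: 08:30-09:15, 11:00-12:00, 13:30-14:15, 14:30-14:45, 15:00-15:30, 16:00-16:30.
No common window is at least 90 minutes long.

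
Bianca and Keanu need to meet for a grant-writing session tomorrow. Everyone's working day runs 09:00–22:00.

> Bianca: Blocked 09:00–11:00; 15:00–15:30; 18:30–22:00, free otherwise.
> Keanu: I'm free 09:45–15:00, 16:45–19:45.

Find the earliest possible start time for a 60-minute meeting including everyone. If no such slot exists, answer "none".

Bianca free: 11:00-15:00, 15:30-18:30 (invert busy blocks within the working day).
Keanu free: 09:45-15:00, 16:45-19:45.
Bianca ∩ Keanu: 11:00-15:00, 16:45-18:30.
The first common window of at least 60 minutes is 11:00-15:00, so the earliest start is 11:00.

11:00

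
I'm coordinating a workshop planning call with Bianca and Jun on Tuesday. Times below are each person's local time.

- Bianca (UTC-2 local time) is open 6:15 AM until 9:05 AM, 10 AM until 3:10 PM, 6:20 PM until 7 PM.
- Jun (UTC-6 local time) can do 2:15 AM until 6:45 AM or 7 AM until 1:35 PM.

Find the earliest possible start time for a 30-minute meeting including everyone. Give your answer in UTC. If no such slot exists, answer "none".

08:15

Bianca in UTC: 08:15-11:05, 12:00-17:10, 20:20-21:00 (add 2h to convert from UTC-2).
Jun in UTC: 08:15-12:45, 13:00-19:35 (add 6h to convert from UTC-6).
Bianca ∩ Jun: 08:15-11:05, 12:00-12:45, 13:00-17:10.
The first common window of at least 30 minutes is 08:15-11:05, so the earliest start is 08:15.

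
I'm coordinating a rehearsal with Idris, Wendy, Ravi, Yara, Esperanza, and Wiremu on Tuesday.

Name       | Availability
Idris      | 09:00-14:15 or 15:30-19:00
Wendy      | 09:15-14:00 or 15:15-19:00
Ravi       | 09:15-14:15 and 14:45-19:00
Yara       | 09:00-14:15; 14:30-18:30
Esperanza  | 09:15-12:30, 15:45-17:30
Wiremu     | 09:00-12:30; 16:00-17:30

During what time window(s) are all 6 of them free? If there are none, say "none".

Idris ∩ Wendy: 09:15-14:00, 15:30-19:00.
Idris ∩ Wendy ∩ Ravi: 09:15-14:00, 15:30-19:00.
Idris ∩ Wendy ∩ Ravi ∩ Yara: 09:15-14:00, 15:30-18:30.
Idris ∩ Wendy ∩ Ravi ∩ Yara ∩ Esperanza: 09:15-12:30, 15:45-17:30.
Idris ∩ Wendy ∩ Ravi ∩ Yara ∩ Esperanza ∩ Wiremu: 09:15-12:30, 16:00-17:30.
So the common availability across everyone is 09:15-12:30, 16:00-17:30.

09:15-12:30, 16:00-17:30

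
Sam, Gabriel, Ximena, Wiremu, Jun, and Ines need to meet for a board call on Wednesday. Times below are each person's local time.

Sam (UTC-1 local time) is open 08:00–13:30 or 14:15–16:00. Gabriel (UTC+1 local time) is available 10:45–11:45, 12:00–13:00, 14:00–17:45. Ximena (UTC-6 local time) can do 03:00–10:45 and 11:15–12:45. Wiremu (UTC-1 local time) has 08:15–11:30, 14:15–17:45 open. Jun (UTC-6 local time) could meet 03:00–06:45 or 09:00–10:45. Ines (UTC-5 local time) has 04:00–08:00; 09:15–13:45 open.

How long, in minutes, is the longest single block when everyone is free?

90

Sam in UTC: 09:00-14:30, 15:15-17:00 (add 1h to convert from UTC-1).
Gabriel in UTC: 09:45-10:45, 11:00-12:00, 13:00-16:45 (subtract 1h to convert from UTC+1).
Ximena in UTC: 09:00-16:45, 17:15-18:45 (add 6h to convert from UTC-6).
Wiremu in UTC: 09:15-12:30, 15:15-18:45 (add 1h to convert from UTC-1).
Jun in UTC: 09:00-12:45, 15:00-16:45 (add 6h to convert from UTC-6).
Ines in UTC: 09:00-13:00, 14:15-18:45 (add 5h to convert from UTC-5).
Sam ∩ Gabriel: 09:45-10:45, 11:00-12:00, 13:00-14:30, 15:15-16:45.
Sam ∩ Gabriel ∩ Ximena: 09:45-10:45, 11:00-12:00, 13:00-14:30, 15:15-16:45.
Sam ∩ Gabriel ∩ Ximena ∩ Wiremu: 09:45-10:45, 11:00-12:00, 15:15-16:45.
Sam ∩ Gabriel ∩ Ximena ∩ Wiremu ∩ Jun: 09:45-10:45, 11:00-12:00, 15:15-16:45.
Sam ∩ Gabriel ∩ Ximena ∩ Wiremu ∩ Jun ∩ Ines: 09:45-10:45, 11:00-12:00, 15:15-16:45.
So the common availability across everyone is 09:45-10:45, 11:00-12:00, 15:15-16:45.
The longest is 15:15-16:45 at 90 minutes.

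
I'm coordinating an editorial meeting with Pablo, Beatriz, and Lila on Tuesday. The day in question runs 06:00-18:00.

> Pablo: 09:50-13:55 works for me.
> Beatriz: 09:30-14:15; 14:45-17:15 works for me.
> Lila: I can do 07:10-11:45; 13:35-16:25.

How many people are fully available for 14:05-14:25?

Lila can make the full 14:05-14:25 slot — that's 1.

1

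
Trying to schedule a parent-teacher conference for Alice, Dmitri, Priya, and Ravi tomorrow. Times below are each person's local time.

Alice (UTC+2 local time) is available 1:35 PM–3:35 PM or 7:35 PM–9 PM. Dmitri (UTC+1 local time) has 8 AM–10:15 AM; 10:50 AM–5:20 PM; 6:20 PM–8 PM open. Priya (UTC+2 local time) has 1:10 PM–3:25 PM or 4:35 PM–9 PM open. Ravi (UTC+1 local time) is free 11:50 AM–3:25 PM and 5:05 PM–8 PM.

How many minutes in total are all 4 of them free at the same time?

Alice in UTC: 11:35-13:35, 17:35-19:00 (subtract 2h to convert from UTC+2).
Dmitri in UTC: 07:00-09:15, 09:50-16:20, 17:20-19:00 (subtract 1h to convert from UTC+1).
Priya in UTC: 11:10-13:25, 14:35-19:00 (subtract 2h to convert from UTC+2).
Ravi in UTC: 10:50-14:25, 16:05-19:00 (subtract 1h to convert from UTC+1).
Alice ∩ Dmitri: 11:35-13:35, 17:35-19:00.
Alice ∩ Dmitri ∩ Priya: 11:35-13:25, 17:35-19:00.
Alice ∩ Dmitri ∩ Priya ∩ Ravi: 11:35-13:25, 17:35-19:00.
Summing the common windows: 110 + 85 = 195 minutes.

195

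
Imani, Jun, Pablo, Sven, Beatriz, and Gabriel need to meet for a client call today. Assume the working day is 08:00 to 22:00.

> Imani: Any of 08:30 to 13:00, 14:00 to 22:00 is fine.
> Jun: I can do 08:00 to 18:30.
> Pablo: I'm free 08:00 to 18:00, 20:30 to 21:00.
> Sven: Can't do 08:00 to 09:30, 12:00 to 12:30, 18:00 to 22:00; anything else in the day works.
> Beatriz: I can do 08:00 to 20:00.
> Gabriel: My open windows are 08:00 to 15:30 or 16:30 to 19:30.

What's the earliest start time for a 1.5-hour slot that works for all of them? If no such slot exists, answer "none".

09:30

Imani free: 08:30-13:00, 14:00-22:00.
Jun free: 08:00-18:30.
Pablo free: 08:00-18:00, 20:30-21:00.
Sven free: 09:30-12:00, 12:30-18:00 (invert busy blocks within the working day).
Beatriz free: 08:00-20:00.
Gabriel free: 08:00-15:30, 16:30-19:30.
Imani ∩ Jun: 08:30-13:00, 14:00-18:30.
Imani ∩ Jun ∩ Pablo: 08:30-13:00, 14:00-18:00.
Imani ∩ Jun ∩ Pablo ∩ Sven: 09:30-12:00, 12:30-13:00, 14:00-18:00.
Imani ∩ Jun ∩ Pablo ∩ Sven ∩ Beatriz: 09:30-12:00, 12:30-13:00, 14:00-18:00.
Imani ∩ Jun ∩ Pablo ∩ Sven ∩ Beatriz ∩ Gabriel: 09:30-12:00, 12:30-13:00, 14:00-15:30, 16:30-18:00.
Those are the intersection windows.
The first common window of at least 90 minutes is 09:30-12:00, so the earliest start is 09:30.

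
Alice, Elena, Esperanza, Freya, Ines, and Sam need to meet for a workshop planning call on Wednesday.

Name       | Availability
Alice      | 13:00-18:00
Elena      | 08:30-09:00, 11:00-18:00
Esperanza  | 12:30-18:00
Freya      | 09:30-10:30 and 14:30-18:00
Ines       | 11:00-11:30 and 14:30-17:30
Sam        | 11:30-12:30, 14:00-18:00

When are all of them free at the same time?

Alice ∩ Elena: 13:00-18:00.
Alice ∩ Elena ∩ Esperanza: 13:00-18:00.
Alice ∩ Elena ∩ Esperanza ∩ Freya: 14:30-18:00.
Alice ∩ Elena ∩ Esperanza ∩ Freya ∩ Ines: 14:30-17:30.
Alice ∩ Elena ∩ Esperanza ∩ Freya ∩ Ines ∩ Sam: 14:30-17:30.

14:30-17:30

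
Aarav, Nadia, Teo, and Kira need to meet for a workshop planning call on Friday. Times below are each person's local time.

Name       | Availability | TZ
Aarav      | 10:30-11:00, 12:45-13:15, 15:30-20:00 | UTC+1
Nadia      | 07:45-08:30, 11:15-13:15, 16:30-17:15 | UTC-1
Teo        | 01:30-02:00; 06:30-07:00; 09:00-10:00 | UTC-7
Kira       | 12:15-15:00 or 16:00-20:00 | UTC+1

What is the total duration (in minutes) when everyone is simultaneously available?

0

Aarav in UTC: 09:30-10:00, 11:45-12:15, 14:30-19:00 (subtract 1h to convert from UTC+1).
Nadia in UTC: 08:45-09:30, 12:15-14:15, 17:30-18:15 (add 1h to convert from UTC-1).
Teo in UTC: 08:30-09:00, 13:30-14:00, 16:00-17:00 (add 7h to convert from UTC-7).
Kira in UTC: 11:15-14:00, 15:00-19:00 (subtract 1h to convert from UTC+1).
Aarav ∩ Nadia: 17:30-18:15.
Aarav ∩ Nadia ∩ Teo: ∅.
Aarav ∩ Nadia ∩ Teo ∩ Kira: ∅.
There is no time when everyone is free.
There is no common window, so the total is 0 minutes.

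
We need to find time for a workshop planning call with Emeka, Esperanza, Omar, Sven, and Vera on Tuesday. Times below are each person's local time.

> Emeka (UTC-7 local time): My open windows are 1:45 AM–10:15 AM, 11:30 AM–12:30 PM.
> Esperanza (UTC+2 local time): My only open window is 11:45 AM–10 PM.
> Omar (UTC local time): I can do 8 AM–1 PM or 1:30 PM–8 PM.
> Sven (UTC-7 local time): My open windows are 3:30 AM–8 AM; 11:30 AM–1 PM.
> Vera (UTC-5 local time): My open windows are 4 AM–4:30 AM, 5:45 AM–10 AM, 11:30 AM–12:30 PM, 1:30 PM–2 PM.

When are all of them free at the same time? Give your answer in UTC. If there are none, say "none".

10:45-13:00, 13:30-15:00, 18:30-19:00

Emeka in UTC: 08:45-17:15, 18:30-19:30 (add 7h to convert from UTC-7).
Esperanza in UTC: 09:45-20:00 (subtract 2h to convert from UTC+2).
Omar in UTC: 08:00-13:00, 13:30-20:00.
Sven in UTC: 10:30-15:00, 18:30-20:00 (add 7h to convert from UTC-7).
Vera in UTC: 09:00-09:30, 10:45-15:00, 16:30-17:30, 18:30-19:00 (add 5h to convert from UTC-5).
Emeka ∩ Esperanza: 09:45-17:15, 18:30-19:30.
Emeka ∩ Esperanza ∩ Omar: 09:45-13:00, 13:30-17:15, 18:30-19:30.
Emeka ∩ Esperanza ∩ Omar ∩ Sven: 10:30-13:00, 13:30-15:00, 18:30-19:30.
Emeka ∩ Esperanza ∩ Omar ∩ Sven ∩ Vera: 10:45-13:00, 13:30-15:00, 18:30-19:00.
Those are the intersection windows.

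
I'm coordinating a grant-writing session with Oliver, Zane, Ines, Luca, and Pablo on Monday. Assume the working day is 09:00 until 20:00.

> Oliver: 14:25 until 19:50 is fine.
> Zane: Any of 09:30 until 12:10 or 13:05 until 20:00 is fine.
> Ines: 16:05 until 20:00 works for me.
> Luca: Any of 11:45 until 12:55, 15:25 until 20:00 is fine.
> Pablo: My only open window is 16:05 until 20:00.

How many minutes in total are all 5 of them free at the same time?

225

Oliver ∩ Zane: 14:25-19:50.
Oliver ∩ Zane ∩ Ines: 16:05-19:50.
Oliver ∩ Zane ∩ Ines ∩ Luca: 16:05-19:50.
Oliver ∩ Zane ∩ Ines ∩ Luca ∩ Pablo: 16:05-19:50.
So the common availability across everyone is 16:05-19:50.
That's a single block of 225 minutes.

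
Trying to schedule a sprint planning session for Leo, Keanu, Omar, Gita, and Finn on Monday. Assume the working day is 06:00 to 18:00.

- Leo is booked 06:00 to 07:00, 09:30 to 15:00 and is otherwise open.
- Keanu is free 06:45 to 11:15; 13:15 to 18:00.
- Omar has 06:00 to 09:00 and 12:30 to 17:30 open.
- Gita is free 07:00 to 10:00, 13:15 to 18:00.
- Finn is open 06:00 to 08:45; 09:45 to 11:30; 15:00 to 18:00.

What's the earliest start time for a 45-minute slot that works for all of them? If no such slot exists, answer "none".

Leo free: 07:00-09:30, 15:00-18:00 (invert busy blocks within the working day).
Keanu free: 06:45-11:15, 13:15-18:00.
Omar free: 06:00-09:00, 12:30-17:30.
Gita free: 07:00-10:00, 13:15-18:00.
Finn free: 06:00-08:45, 09:45-11:30, 15:00-18:00.
Leo ∩ Keanu: 07:00-09:30, 15:00-18:00.
Leo ∩ Keanu ∩ Omar: 07:00-09:00, 15:00-17:30.
Leo ∩ Keanu ∩ Omar ∩ Gita: 07:00-09:00, 15:00-17:30.
Leo ∩ Keanu ∩ Omar ∩ Gita ∩ Finn: 07:00-08:45, 15:00-17:30.
The first common window of at least 45 minutes is 07:00-08:45, so the earliest start is 07:00.

07:00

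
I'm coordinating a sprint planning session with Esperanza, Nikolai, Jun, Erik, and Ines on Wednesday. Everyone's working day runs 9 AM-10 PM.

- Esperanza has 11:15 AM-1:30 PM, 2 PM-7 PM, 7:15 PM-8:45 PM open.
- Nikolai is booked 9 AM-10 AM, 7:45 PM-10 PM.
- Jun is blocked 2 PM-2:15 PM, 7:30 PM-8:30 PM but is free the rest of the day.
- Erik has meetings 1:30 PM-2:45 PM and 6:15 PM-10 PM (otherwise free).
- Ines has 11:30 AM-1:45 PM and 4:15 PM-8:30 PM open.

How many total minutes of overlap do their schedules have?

Esperanza free: 11:15-13:30, 14:00-19:00, 19:15-20:45.
Nikolai free: 10:00-19:45 (invert busy blocks within the working day).
Jun free: 09:00-14:00, 14:15-19:30, 20:30-22:00 (invert busy blocks within the working day).
Erik free: 09:00-13:30, 14:45-18:15 (invert busy blocks within the working day).
Ines free: 11:30-13:45, 16:15-20:30.
Esperanza ∩ Nikolai: 11:15-13:30, 14:00-19:00, 19:15-19:45.
Esperanza ∩ Nikolai ∩ Jun: 11:15-13:30, 14:15-19:00, 19:15-19:30.
Esperanza ∩ Nikolai ∩ Jun ∩ Erik: 11:15-13:30, 14:45-18:15.
Esperanza ∩ Nikolai ∩ Jun ∩ Erik ∩ Ines: 11:30-13:30, 16:15-18:15.
Those are the intersection windows.
Summing the common windows: 120 + 120 = 240 minutes.

240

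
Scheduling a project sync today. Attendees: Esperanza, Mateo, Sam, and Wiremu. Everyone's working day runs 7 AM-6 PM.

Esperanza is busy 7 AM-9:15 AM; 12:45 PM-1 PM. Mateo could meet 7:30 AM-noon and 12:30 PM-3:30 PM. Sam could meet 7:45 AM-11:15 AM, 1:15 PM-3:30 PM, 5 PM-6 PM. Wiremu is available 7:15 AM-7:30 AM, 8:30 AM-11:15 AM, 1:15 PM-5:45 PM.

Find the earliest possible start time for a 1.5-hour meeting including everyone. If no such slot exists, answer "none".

Esperanza free: 09:15-12:45, 13:00-18:00 (invert busy blocks within the working day).
Mateo free: 07:30-12:00, 12:30-15:30.
Sam free: 07:45-11:15, 13:15-15:30, 17:00-18:00.
Wiremu free: 07:15-07:30, 08:30-11:15, 13:15-17:45.
Esperanza ∩ Mateo: 09:15-12:00, 12:30-12:45, 13:00-15:30.
Esperanza ∩ Mateo ∩ Sam: 09:15-11:15, 13:15-15:30.
Esperanza ∩ Mateo ∩ Sam ∩ Wiremu: 09:15-11:15, 13:15-15:30.
The first common window of at least 90 minutes is 09:15-11:15, so the earliest start is 09:15.

09:15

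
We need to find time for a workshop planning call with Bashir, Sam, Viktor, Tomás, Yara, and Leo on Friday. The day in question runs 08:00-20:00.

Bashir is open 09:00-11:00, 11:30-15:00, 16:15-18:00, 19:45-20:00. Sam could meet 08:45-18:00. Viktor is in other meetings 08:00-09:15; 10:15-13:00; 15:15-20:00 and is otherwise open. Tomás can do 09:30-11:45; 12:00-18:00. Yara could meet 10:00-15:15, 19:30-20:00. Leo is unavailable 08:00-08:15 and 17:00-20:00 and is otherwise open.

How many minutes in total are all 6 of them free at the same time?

Bashir free: 09:00-11:00, 11:30-15:00, 16:15-18:00, 19:45-20:00.
Sam free: 08:45-18:00.
Viktor free: 09:15-10:15, 13:00-15:15 (invert busy blocks within the working day).
Tomás free: 09:30-11:45, 12:00-18:00.
Yara free: 10:00-15:15, 19:30-20:00.
Leo free: 08:15-17:00 (invert busy blocks within the working day).
Bashir ∩ Sam: 09:00-11:00, 11:30-15:00, 16:15-18:00.
Bashir ∩ Sam ∩ Viktor: 09:15-10:15, 13:00-15:00.
Bashir ∩ Sam ∩ Viktor ∩ Tomás: 09:30-10:15, 13:00-15:00.
Bashir ∩ Sam ∩ Viktor ∩ Tomás ∩ Yara: 10:00-10:15, 13:00-15:00.
Bashir ∩ Sam ∩ Viktor ∩ Tomás ∩ Yara ∩ Leo: 10:00-10:15, 13:00-15:00.
Summing the common windows: 15 + 120 = 135 minutes.

135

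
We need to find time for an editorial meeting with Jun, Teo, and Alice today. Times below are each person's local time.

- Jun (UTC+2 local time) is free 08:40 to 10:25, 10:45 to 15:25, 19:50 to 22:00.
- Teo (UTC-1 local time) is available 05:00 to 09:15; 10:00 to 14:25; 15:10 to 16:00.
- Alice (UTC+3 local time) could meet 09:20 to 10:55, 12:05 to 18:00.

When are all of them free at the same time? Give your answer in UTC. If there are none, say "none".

06:40-07:55, 09:05-10:15, 11:00-13:25

Jun in UTC: 06:40-08:25, 08:45-13:25, 17:50-20:00 (subtract 2h to convert from UTC+2).
Teo in UTC: 06:00-10:15, 11:00-15:25, 16:10-17:00 (add 1h to convert from UTC-1).
Alice in UTC: 06:20-07:55, 09:05-15:00 (subtract 3h to convert from UTC+3).
Jun ∩ Teo: 06:40-08:25, 08:45-10:15, 11:00-13:25.
Jun ∩ Teo ∩ Alice: 06:40-07:55, 09:05-10:15, 11:00-13:25.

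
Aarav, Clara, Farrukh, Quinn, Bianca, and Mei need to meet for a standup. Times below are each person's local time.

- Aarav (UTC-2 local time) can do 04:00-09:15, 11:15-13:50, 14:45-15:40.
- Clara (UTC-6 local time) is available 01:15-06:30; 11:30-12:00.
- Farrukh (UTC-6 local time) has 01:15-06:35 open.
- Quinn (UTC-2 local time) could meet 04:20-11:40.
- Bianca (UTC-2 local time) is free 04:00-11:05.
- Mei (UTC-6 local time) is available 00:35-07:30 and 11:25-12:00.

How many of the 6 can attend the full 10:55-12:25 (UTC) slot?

5

Aarav in UTC: 06:00-11:15, 13:15-15:50, 16:45-17:40 (add 2h to convert from UTC-2).
Clara in UTC: 07:15-12:30, 17:30-18:00 (add 6h to convert from UTC-6).
Farrukh in UTC: 07:15-12:35 (add 6h to convert from UTC-6).
Quinn in UTC: 06:20-13:40 (add 2h to convert from UTC-2).
Bianca in UTC: 06:00-13:05 (add 2h to convert from UTC-2).
Mei in UTC: 06:35-13:30, 17:25-18:00 (add 6h to convert from UTC-6).
Clara, Farrukh, Quinn, Bianca, and Mei can make the full 10:55-12:25 slot — that's 5.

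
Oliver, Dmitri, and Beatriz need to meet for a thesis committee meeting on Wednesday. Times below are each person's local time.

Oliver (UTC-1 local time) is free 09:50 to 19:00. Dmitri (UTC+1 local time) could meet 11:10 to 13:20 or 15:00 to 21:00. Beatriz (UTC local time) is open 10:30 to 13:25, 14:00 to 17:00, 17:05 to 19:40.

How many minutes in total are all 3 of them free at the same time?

425

Oliver in UTC: 10:50-20:00 (add 1h to convert from UTC-1).
Dmitri in UTC: 10:10-12:20, 14:00-20:00 (subtract 1h to convert from UTC+1).
Beatriz in UTC: 10:30-13:25, 14:00-17:00, 17:05-19:40.
Oliver ∩ Dmitri: 10:50-12:20, 14:00-20:00.
Oliver ∩ Dmitri ∩ Beatriz: 10:50-12:20, 14:00-17:00, 17:05-19:40.
Summing the common windows: 90 + 180 + 155 = 425 minutes.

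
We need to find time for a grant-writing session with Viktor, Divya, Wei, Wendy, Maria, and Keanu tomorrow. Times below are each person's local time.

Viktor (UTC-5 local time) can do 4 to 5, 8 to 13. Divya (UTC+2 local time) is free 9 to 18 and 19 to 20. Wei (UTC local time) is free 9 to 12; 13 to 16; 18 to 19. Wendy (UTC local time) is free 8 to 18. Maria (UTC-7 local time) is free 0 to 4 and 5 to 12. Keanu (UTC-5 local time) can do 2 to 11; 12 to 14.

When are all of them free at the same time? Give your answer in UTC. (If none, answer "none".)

09:00-10:00, 13:00-16:00

Viktor in UTC: 09:00-10:00, 13:00-18:00 (add 5h to convert from UTC-5).
Divya in UTC: 07:00-16:00, 17:00-18:00 (subtract 2h to convert from UTC+2).
Wei in UTC: 09:00-12:00, 13:00-16:00, 18:00-19:00.
Wendy in UTC: 08:00-18:00.
Maria in UTC: 07:00-11:00, 12:00-19:00 (add 7h to convert from UTC-7).
Keanu in UTC: 07:00-16:00, 17:00-19:00 (add 5h to convert from UTC-5).
Viktor ∩ Divya: 09:00-10:00, 13:00-16:00, 17:00-18:00.
Viktor ∩ Divya ∩ Wei: 09:00-10:00, 13:00-16:00.
Viktor ∩ Divya ∩ Wei ∩ Wendy: 09:00-10:00, 13:00-16:00.
Viktor ∩ Divya ∩ Wei ∩ Wendy ∩ Maria: 09:00-10:00, 13:00-16:00.
Viktor ∩ Divya ∩ Wei ∩ Wendy ∩ Maria ∩ Keanu: 09:00-10:00, 13:00-16:00.
So the common availability across everyone is 09:00-10:00, 13:00-16:00.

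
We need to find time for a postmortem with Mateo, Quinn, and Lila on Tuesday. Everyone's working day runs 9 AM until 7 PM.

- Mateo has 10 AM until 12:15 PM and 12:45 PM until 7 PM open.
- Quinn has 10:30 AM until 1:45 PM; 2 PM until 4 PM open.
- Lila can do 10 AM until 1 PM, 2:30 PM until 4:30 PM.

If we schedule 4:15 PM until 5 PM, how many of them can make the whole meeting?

1

Mateo can make the full 16:15-17:00 slot — that's 1.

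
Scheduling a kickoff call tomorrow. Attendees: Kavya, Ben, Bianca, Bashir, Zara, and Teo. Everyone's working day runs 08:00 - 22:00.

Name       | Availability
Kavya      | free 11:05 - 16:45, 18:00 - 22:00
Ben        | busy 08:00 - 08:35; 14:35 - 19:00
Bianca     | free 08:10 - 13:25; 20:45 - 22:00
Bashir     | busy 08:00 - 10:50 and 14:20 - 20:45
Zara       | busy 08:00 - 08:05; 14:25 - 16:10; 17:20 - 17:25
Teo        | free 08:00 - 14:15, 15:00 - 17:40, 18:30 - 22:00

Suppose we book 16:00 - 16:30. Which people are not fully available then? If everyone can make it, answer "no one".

Kavya free: 11:05-16:45, 18:00-22:00.
Ben free: 08:35-14:35, 19:00-22:00 (invert busy blocks within the working day).
Bianca free: 08:10-13:25, 20:45-22:00.
Bashir free: 10:50-14:20, 20:45-22:00 (invert busy blocks within the working day).
Zara free: 08:05-14:25, 16:10-17:20, 17:25-22:00 (invert busy blocks within the working day).
Teo free: 08:00-14:15, 15:00-17:40, 18:30-22:00.
Kavya: free for 16:00-16:30. Ben: not fully free for 16:00-16:30. Bianca: not fully free for 16:00-16:30. Bashir: not fully free for 16:00-16:30. Zara: not fully free for 16:00-16:30. Teo: free for 16:00-16:30.

Bashir, Ben, Bianca, Zara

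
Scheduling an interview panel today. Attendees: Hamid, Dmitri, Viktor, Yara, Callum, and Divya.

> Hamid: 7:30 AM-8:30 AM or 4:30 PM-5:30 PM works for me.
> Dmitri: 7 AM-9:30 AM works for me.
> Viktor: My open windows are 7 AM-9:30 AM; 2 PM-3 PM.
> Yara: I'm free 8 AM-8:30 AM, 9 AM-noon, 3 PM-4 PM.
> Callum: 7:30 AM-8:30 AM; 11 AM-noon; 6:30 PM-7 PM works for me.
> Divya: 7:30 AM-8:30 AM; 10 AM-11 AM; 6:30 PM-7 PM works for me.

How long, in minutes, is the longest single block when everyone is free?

Hamid ∩ Dmitri: 07:30-08:30.
Hamid ∩ Dmitri ∩ Viktor: 07:30-08:30.
Hamid ∩ Dmitri ∩ Viktor ∩ Yara: 08:00-08:30.
Hamid ∩ Dmitri ∩ Viktor ∩ Yara ∩ Callum: 08:00-08:30.
Hamid ∩ Dmitri ∩ Viktor ∩ Yara ∩ Callum ∩ Divya: 08:00-08:30.
The longest is 08:00-08:30 at 30 minutes.

30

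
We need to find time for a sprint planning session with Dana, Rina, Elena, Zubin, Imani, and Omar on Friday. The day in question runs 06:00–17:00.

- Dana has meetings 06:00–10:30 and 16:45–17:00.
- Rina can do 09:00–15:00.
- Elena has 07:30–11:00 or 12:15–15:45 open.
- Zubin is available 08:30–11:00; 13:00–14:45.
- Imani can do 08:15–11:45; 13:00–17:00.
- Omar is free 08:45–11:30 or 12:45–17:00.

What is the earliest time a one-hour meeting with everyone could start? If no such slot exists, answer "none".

13:00

Dana free: 10:30-16:45 (invert busy blocks within the working day).
Rina free: 09:00-15:00.
Elena free: 07:30-11:00, 12:15-15:45.
Zubin free: 08:30-11:00, 13:00-14:45.
Imani free: 08:15-11:45, 13:00-17:00.
Omar free: 08:45-11:30, 12:45-17:00.
Dana ∩ Rina: 10:30-15:00.
Dana ∩ Rina ∩ Elena: 10:30-11:00, 12:15-15:00.
Dana ∩ Rina ∩ Elena ∩ Zubin: 10:30-11:00, 13:00-14:45.
Dana ∩ Rina ∩ Elena ∩ Zubin ∩ Imani: 10:30-11:00, 13:00-14:45.
Dana ∩ Rina ∩ Elena ∩ Zubin ∩ Imani ∩ Omar: 10:30-11:00, 13:00-14:45.
The first common window of at least 60 minutes is 13:00-14:45, so the earliest start is 13:00.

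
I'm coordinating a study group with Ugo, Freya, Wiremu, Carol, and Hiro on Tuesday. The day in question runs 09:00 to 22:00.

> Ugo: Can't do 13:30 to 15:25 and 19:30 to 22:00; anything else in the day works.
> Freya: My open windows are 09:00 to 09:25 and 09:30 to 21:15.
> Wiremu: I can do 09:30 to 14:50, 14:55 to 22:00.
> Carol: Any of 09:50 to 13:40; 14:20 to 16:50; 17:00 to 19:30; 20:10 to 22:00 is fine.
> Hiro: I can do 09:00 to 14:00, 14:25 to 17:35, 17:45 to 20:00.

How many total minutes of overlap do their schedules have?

445

Ugo free: 09:00-13:30, 15:25-19:30 (invert busy blocks within the working day).
Freya free: 09:00-09:25, 09:30-21:15.
Wiremu free: 09:30-14:50, 14:55-22:00.
Carol free: 09:50-13:40, 14:20-16:50, 17:00-19:30, 20:10-22:00.
Hiro free: 09:00-14:00, 14:25-17:35, 17:45-20:00.
Ugo ∩ Freya: 09:00-09:25, 09:30-13:30, 15:25-19:30.
Ugo ∩ Freya ∩ Wiremu: 09:30-13:30, 15:25-19:30.
Ugo ∩ Freya ∩ Wiremu ∩ Carol: 09:50-13:30, 15:25-16:50, 17:00-19:30.
Ugo ∩ Freya ∩ Wiremu ∩ Carol ∩ Hiro: 09:50-13:30, 15:25-16:50, 17:00-17:35, 17:45-19:30.
So the common availability across everyone is 09:50-13:30, 15:25-16:50, 17:00-17:35, 17:45-19:30.
Summing the common windows: 220 + 85 + 35 + 105 = 445 minutes.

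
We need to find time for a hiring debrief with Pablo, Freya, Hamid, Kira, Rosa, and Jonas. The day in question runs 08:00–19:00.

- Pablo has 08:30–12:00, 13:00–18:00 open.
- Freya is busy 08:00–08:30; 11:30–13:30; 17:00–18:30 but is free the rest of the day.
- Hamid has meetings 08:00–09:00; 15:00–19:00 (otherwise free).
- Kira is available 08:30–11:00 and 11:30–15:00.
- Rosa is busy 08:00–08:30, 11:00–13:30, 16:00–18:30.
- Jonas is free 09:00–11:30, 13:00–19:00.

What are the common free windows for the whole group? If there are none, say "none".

Pablo free: 08:30-12:00, 13:00-18:00.
Freya free: 08:30-11:30, 13:30-17:00, 18:30-19:00 (invert busy blocks within the working day).
Hamid free: 09:00-15:00 (invert busy blocks within the working day).
Kira free: 08:30-11:00, 11:30-15:00.
Rosa free: 08:30-11:00, 13:30-16:00, 18:30-19:00 (invert busy blocks within the working day).
Jonas free: 09:00-11:30, 13:00-19:00.
Pablo ∩ Freya: 08:30-11:30, 13:30-17:00.
Pablo ∩ Freya ∩ Hamid: 09:00-11:30, 13:30-15:00.
Pablo ∩ Freya ∩ Hamid ∩ Kira: 09:00-11:00, 13:30-15:00.
Pablo ∩ Freya ∩ Hamid ∩ Kira ∩ Rosa: 09:00-11:00, 13:30-15:00.
Pablo ∩ Freya ∩ Hamid ∩ Kira ∩ Rosa ∩ Jonas: 09:00-11:00, 13:30-15:00.
Those are the intersection windows.

09:00-11:00, 13:30-15:00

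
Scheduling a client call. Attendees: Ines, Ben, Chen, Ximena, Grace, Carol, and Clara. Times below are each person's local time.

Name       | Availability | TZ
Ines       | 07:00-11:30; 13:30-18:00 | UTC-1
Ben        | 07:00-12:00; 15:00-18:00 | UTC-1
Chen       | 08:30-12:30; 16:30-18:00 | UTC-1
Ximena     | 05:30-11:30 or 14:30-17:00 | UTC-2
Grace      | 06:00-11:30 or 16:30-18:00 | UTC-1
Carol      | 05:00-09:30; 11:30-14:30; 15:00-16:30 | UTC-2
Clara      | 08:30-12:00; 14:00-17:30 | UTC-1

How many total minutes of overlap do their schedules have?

Ines in UTC: 08:00-12:30, 14:30-19:00 (add 1h to convert from UTC-1).
Ben in UTC: 08:00-13:00, 16:00-19:00 (add 1h to convert from UTC-1).
Chen in UTC: 09:30-13:30, 17:30-19:00 (add 1h to convert from UTC-1).
Ximena in UTC: 07:30-13:30, 16:30-19:00 (add 2h to convert from UTC-2).
Grace in UTC: 07:00-12:30, 17:30-19:00 (add 1h to convert from UTC-1).
Carol in UTC: 07:00-11:30, 13:30-16:30, 17:00-18:30 (add 2h to convert from UTC-2).
Clara in UTC: 09:30-13:00, 15:00-18:30 (add 1h to convert from UTC-1).
Ines ∩ Ben: 08:00-12:30, 16:00-19:00.
Ines ∩ Ben ∩ Chen: 09:30-12:30, 17:30-19:00.
Ines ∩ Ben ∩ Chen ∩ Ximena: 09:30-12:30, 17:30-19:00.
Ines ∩ Ben ∩ Chen ∩ Ximena ∩ Grace: 09:30-12:30, 17:30-19:00.
Ines ∩ Ben ∩ Chen ∩ Ximena ∩ Grace ∩ Carol: 09:30-11:30, 17:30-18:30.
Ines ∩ Ben ∩ Chen ∩ Ximena ∩ Grace ∩ Carol ∩ Clara: 09:30-11:30, 17:30-18:30.
Summing the common windows: 120 + 60 = 180 minutes.

180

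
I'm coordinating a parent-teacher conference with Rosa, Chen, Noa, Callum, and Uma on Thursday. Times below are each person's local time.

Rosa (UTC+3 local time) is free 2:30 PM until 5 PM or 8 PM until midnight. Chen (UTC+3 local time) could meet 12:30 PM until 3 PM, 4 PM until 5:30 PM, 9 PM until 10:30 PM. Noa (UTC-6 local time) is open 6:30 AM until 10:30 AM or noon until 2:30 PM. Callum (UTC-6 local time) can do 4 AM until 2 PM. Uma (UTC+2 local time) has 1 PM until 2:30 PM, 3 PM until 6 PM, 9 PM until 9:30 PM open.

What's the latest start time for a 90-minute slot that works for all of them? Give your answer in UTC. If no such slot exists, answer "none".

none

Rosa in UTC: 11:30-14:00, 17:00-21:00 (subtract 3h to convert from UTC+3).
Chen in UTC: 09:30-12:00, 13:00-14:30, 18:00-19:30 (subtract 3h to convert from UTC+3).
Noa in UTC: 12:30-16:30, 18:00-20:30 (add 6h to convert from UTC-6).
Callum in UTC: 10:00-20:00 (add 6h to convert from UTC-6).
Uma in UTC: 11:00-12:30, 13:00-16:00, 19:00-19:30 (subtract 2h to convert from UTC+2).
Rosa ∩ Chen: 11:30-12:00, 13:00-14:00, 18:00-19:30.
Rosa ∩ Chen ∩ Noa: 13:00-14:00, 18:00-19:30.
Rosa ∩ Chen ∩ Noa ∩ Callum: 13:00-14:00, 18:00-19:30.
Rosa ∩ Chen ∩ Noa ∩ Callum ∩ Uma: 13:00-14:00, 19:00-19:30.
So the common availability across everyone is 13:00-14:00, 19:00-19:30.
No common window is at least 90 minutes long.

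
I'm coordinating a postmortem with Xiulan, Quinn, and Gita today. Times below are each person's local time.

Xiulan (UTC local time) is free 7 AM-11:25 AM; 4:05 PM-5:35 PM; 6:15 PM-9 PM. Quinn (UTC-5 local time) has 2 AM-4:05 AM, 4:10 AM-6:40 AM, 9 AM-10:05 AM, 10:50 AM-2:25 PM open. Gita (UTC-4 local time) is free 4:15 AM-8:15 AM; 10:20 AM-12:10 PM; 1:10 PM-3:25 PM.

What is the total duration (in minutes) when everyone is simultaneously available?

285

Xiulan in UTC: 07:00-11:25, 16:05-17:35, 18:15-21:00.
Quinn in UTC: 07:00-09:05, 09:10-11:40, 14:00-15:05, 15:50-19:25 (add 5h to convert from UTC-5).
Gita in UTC: 08:15-12:15, 14:20-16:10, 17:10-19:25 (add 4h to convert from UTC-4).
Xiulan ∩ Quinn: 07:00-09:05, 09:10-11:25, 16:05-17:35, 18:15-19:25.
Xiulan ∩ Quinn ∩ Gita: 08:15-09:05, 09:10-11:25, 16:05-16:10, 17:10-17:35, 18:15-19:25.
Summing the common windows: 50 + 135 + 5 + 25 + 70 = 285 minutes.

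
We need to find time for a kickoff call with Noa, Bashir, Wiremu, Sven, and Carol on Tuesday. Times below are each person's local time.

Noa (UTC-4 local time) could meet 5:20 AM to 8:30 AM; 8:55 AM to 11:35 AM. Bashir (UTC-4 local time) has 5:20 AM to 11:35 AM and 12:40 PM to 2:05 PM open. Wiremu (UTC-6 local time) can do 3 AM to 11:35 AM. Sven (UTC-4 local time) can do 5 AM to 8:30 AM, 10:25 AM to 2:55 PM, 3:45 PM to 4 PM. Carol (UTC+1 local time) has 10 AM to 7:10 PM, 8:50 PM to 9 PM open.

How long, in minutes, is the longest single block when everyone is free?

190

Noa in UTC: 09:20-12:30, 12:55-15:35 (add 4h to convert from UTC-4).
Bashir in UTC: 09:20-15:35, 16:40-18:05 (add 4h to convert from UTC-4).
Wiremu in UTC: 09:00-17:35 (add 6h to convert from UTC-6).
Sven in UTC: 09:00-12:30, 14:25-18:55, 19:45-20:00 (add 4h to convert from UTC-4).
Carol in UTC: 09:00-18:10, 19:50-20:00 (subtract 1h to convert from UTC+1).
Noa ∩ Bashir: 09:20-12:30, 12:55-15:35.
Noa ∩ Bashir ∩ Wiremu: 09:20-12:30, 12:55-15:35.
Noa ∩ Bashir ∩ Wiremu ∩ Sven: 09:20-12:30, 14:25-15:35.
Noa ∩ Bashir ∩ Wiremu ∩ Sven ∩ Carol: 09:20-12:30, 14:25-15:35.
Those are the intersection windows.
The longest is 09:20-12:30 at 190 minutes.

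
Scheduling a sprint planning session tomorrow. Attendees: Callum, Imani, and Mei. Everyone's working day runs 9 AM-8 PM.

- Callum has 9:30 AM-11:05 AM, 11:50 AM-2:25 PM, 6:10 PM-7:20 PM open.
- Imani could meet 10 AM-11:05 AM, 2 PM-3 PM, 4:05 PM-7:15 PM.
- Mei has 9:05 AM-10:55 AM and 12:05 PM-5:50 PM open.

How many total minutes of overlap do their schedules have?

80

Callum ∩ Imani: 10:00-11:05, 14:00-14:25, 18:10-19:15.
Callum ∩ Imani ∩ Mei: 10:00-10:55, 14:00-14:25.
So the common availability across everyone is 10:00-10:55, 14:00-14:25.
Summing the common windows: 55 + 25 = 80 minutes.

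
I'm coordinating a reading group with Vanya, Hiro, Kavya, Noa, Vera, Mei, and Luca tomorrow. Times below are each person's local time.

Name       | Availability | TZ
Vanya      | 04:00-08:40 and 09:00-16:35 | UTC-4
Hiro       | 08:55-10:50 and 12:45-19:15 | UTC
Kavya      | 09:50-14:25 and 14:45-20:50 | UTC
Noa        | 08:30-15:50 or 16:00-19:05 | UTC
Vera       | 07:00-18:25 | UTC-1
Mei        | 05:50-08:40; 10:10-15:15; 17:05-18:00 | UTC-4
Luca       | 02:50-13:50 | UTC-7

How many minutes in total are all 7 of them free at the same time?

325

Vanya in UTC: 08:00-12:40, 13:00-20:35 (add 4h to convert from UTC-4).
Hiro in UTC: 08:55-10:50, 12:45-19:15.
Kavya in UTC: 09:50-14:25, 14:45-20:50.
Noa in UTC: 08:30-15:50, 16:00-19:05.
Vera in UTC: 08:00-19:25 (add 1h to convert from UTC-1).
Mei in UTC: 09:50-12:40, 14:10-19:15, 21:05-22:00 (add 4h to convert from UTC-4).
Luca in UTC: 09:50-20:50 (add 7h to convert from UTC-7).
Vanya ∩ Hiro: 08:55-10:50, 13:00-19:15.
Vanya ∩ Hiro ∩ Kavya: 09:50-10:50, 13:00-14:25, 14:45-19:15.
Vanya ∩ Hiro ∩ Kavya ∩ Noa: 09:50-10:50, 13:00-14:25, 14:45-15:50, 16:00-19:05.
Vanya ∩ Hiro ∩ Kavya ∩ Noa ∩ Vera: 09:50-10:50, 13:00-14:25, 14:45-15:50, 16:00-19:05.
Vanya ∩ Hiro ∩ Kavya ∩ Noa ∩ Vera ∩ Mei: 09:50-10:50, 14:10-14:25, 14:45-15:50, 16:00-19:05.
Vanya ∩ Hiro ∩ Kavya ∩ Noa ∩ Vera ∩ Mei ∩ Luca: 09:50-10:50, 14:10-14:25, 14:45-15:50, 16:00-19:05.
Summing the common windows: 60 + 15 + 65 + 185 = 325 minutes.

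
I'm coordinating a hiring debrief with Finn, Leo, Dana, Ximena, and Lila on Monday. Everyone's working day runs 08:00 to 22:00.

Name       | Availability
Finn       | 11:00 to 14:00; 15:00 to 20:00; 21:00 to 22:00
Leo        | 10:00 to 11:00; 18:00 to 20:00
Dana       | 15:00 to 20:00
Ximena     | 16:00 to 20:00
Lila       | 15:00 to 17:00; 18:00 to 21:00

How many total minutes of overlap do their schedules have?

120

Finn ∩ Leo: 18:00-20:00.
Finn ∩ Leo ∩ Dana: 18:00-20:00.
Finn ∩ Leo ∩ Dana ∩ Ximena: 18:00-20:00.
Finn ∩ Leo ∩ Dana ∩ Ximena ∩ Lila: 18:00-20:00.
Those are the intersection windows.
That's a single block of 120 minutes.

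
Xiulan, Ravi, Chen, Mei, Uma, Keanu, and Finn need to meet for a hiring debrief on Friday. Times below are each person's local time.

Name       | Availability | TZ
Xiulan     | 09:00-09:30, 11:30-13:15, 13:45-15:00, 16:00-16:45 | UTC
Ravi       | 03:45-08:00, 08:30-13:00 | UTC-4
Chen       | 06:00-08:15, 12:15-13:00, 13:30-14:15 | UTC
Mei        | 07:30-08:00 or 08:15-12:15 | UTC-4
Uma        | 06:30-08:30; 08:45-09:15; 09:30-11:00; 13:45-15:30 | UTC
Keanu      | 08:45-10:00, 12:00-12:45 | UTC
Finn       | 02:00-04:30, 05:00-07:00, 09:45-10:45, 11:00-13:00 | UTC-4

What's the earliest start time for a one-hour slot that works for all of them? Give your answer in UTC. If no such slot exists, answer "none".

Xiulan in UTC: 09:00-09:30, 11:30-13:15, 13:45-15:00, 16:00-16:45.
Ravi in UTC: 07:45-12:00, 12:30-17:00 (add 4h to convert from UTC-4).
Chen in UTC: 06:00-08:15, 12:15-13:00, 13:30-14:15.
Mei in UTC: 11:30-12:00, 12:15-16:15 (add 4h to convert from UTC-4).
Uma in UTC: 06:30-08:30, 08:45-09:15, 09:30-11:00, 13:45-15:30.
Keanu in UTC: 08:45-10:00, 12:00-12:45.
Finn in UTC: 06:00-08:30, 09:00-11:00, 13:45-14:45, 15:00-17:00 (add 4h to convert from UTC-4).
Xiulan ∩ Ravi: 09:00-09:30, 11:30-12:00, 12:30-13:15, 13:45-15:00, 16:00-16:45.
Xiulan ∩ Ravi ∩ Chen: 12:30-13:00, 13:45-14:15.
Xiulan ∩ Ravi ∩ Chen ∩ Mei: 12:30-13:00, 13:45-14:15.
Xiulan ∩ Ravi ∩ Chen ∩ Mei ∩ Uma: 13:45-14:15.
Xiulan ∩ Ravi ∩ Chen ∩ Mei ∩ Uma ∩ Keanu: ∅.
Xiulan ∩ Ravi ∩ Chen ∩ Mei ∩ Uma ∩ Keanu ∩ Finn: ∅.
There is no time when everyone is free.
No common window is at least 60 minutes long.

none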